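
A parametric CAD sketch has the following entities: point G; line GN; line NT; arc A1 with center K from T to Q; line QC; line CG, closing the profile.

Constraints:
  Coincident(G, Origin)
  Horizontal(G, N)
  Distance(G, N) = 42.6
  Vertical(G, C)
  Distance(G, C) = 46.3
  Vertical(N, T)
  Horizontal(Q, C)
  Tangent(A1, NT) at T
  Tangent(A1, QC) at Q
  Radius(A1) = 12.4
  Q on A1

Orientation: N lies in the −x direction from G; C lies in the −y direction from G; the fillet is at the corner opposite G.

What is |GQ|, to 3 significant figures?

55.3

G is at the origin; G and N share the same y with |GN| = 42.6 and N on the −x side, so N = (-42.6, 0.00). G and C share the same x with |GC| = 46.3 and C on the −y side, so C = (0.00, -46.3). The virtual corner opposite G is at (-42.6, -46.3). The tangent condition forces KT to be normal to NT and since A1 is tangent to QC there, KQ ⟂ QC, with radius 12.4, so the center K sits 12.4 in from both sides at K = (-30.2, -33.9). That places the tangent points at T = (-42.6, -33.9) on NT and Q = (-30.2, -46.3) on QC. Then |GQ| = |Q − G| = 55.3.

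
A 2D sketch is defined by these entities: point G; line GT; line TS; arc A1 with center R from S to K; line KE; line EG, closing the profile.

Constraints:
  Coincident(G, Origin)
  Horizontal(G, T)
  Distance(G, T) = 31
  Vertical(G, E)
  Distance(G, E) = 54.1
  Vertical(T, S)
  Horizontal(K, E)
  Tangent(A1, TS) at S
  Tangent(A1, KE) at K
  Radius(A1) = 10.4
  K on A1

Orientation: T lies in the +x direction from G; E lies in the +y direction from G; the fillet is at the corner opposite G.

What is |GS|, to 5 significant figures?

53.579

G is at the origin; GT is horizontal with |GT| = 31.0 and T on the +x side, so T = (31.000, 0.0000). GE is vertical with |GE| = 54.1 and E on the +y side, so E = (0.0000, 54.100). The virtual corner opposite G is at (31.000, 54.100). Tangency of A1 to TS means the radius RS is perpendicular to TS and the tangent condition forces RK to be normal to KE, with radius 10.4, so the center R sits 10.4 in from both sides at R = (20.600, 43.700). That places the tangent points at S = (31.000, 43.700) on TS and K = (20.600, 54.100) on KE. Then |GS| = |S − G| = 53.579.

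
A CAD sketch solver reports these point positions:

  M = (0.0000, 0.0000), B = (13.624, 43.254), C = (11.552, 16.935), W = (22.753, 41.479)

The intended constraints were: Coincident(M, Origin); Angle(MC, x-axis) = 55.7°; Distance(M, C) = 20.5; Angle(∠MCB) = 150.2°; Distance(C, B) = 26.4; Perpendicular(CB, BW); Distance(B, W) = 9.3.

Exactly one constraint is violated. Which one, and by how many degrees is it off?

Perpendicular(CB, BW) — off by 6.50°.

M = (0.00, 0.00) ✓; MC at 55.70° ✓; |MC| = 20.50 ✓; ∠MCB = 150.2° ✓; |CB| = 26.40 ✓; ∠(CB, BW) = 96.50° ✗; |BW| = 9.300 ✓.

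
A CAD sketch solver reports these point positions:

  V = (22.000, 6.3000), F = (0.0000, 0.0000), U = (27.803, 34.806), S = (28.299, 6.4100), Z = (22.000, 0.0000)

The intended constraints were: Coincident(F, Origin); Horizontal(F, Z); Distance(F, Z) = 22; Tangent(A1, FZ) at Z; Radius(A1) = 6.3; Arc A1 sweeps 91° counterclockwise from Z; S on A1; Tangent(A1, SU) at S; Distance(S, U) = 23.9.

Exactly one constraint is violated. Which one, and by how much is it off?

Distance(S, U) = 23.9 — off by 4.50.

F = (0.00, 0.00) ✓; F.y = 0.00, Z.y = 0.00 ✓; |FZ| = 22.00 ✓; ∠(VZ, ZF) = 90.00° ✓; |VZ| = 6.300 ✓; bearing(V→S) − bearing(V→Z) = 91.00° ✓; |VS| = 6.300 ✓; ∠(VS, SU) = 90.00° ✓; |SU| = 28.40 ✗.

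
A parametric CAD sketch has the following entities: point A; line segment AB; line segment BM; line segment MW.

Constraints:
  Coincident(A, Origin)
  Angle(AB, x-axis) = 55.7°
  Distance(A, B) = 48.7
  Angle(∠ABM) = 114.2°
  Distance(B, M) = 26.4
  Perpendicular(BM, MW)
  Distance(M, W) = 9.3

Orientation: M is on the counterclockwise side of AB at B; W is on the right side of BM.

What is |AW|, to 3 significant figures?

71.0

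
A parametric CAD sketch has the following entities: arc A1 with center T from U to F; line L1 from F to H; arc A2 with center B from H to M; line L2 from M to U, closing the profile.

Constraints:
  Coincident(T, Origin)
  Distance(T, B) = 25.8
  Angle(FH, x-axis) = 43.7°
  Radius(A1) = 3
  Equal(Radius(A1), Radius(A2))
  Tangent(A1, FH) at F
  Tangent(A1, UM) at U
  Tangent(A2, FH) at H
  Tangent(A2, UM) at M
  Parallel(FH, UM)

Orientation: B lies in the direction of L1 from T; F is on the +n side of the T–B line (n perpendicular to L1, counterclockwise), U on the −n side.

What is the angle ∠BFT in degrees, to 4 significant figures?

83.37°

T is at the origin and B lies 25.8 along u from T, so B = 25.8·u = (18.65, 17.82). Tangency of A1 to both parallel lines with radius 3.0 puts F and U at T ± 3.0·n: F = (-2.073, 2.169), U = (2.073, -2.169). Then cos ∠BFT = FB·FT / (|FB||FT|), giving 83.37°.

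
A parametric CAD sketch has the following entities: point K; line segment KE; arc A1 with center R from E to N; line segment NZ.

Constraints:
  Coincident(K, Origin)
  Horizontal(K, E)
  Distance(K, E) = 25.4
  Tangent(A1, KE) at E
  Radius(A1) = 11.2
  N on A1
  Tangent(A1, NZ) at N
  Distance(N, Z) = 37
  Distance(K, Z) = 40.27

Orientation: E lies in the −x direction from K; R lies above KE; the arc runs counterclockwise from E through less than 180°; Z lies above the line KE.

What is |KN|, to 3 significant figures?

16.6

K is at the origin; KE is horizontal with |KE| = 25.4 and E on the −x side, so E = (-25.4, 0.00). A1 meets KE tangentially, so RE is at right angles to KE, so R = E + (0, 11.2) = (-25.4, 11.2). Since RN ⟂ NZ (tangency), |RZ| = √(11.2² + 37.0²) = 38.7 regardless of where N sits on A1. So Z lies on both circle(K, 40.27) and circle(R, 38.7); the above-KE intersection is Z = (0.0829, 40.3). N is the foot of the tangent from Z: N = (-15.2, 6.57).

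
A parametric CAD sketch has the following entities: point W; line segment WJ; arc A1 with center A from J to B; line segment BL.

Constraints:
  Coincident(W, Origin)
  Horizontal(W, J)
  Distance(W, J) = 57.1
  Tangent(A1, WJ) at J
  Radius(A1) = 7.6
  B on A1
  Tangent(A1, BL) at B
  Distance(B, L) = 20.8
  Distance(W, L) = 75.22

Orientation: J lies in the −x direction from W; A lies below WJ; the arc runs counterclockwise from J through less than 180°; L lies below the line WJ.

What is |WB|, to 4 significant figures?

64.50

W is at the origin; W and J share the same y with |WJ| = 57.1 and J on the −x side, so J = (-57.10, 0.000). A1 meets WJ tangentially, so AJ is at right angles to WJ, so A = J + (0, -7.6) = (-57.10, -7.600). Since AB ⟂ BL (tangency), |AL| = √(7.6² + 20.8²) = 22.14 regardless of where B sits on A1. So L lies on both circle(W, 75.22) and circle(A, 22.14); the below-WJ intersection is L = (-71.00, -24.84). B is the foot of the tangent from L: B = (-64.29, -5.150).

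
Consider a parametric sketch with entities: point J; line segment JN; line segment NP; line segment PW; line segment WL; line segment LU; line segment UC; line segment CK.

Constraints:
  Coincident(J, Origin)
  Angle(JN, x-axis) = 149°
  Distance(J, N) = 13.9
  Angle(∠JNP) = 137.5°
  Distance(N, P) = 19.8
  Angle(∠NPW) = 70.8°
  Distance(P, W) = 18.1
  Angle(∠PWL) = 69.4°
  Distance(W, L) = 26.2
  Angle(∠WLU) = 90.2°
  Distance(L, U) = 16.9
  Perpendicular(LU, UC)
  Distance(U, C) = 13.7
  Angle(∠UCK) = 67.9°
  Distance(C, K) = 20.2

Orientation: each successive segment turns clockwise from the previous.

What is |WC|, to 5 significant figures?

21.094

J is at the origin; JN runs at 149.0° with length 13.9, so N = (-11.915, 7.1590). ∠JNP = 137.5° gives NP at 106.50° from the x-axis; with |NP| = 19.8, P = (-17.538, 26.144). ∠NPW = 70.8° gives PW at -2.7000° from the x-axis; with |PW| = 18.1, W = (0.54178, 25.291). ∠PWL = 69.4° gives WL at -113.30° from the x-axis; with |WL| = 26.2, L = (-9.8215, 1.2277). ∠WLU = 90.2° gives LU at 156.90° from the x-axis; with |LU| = 16.9, U = (-25.366, 7.8582). LU ⟂ UC, so UC runs at 66.900°; with |UC| = 13.7, C = (-19.991, 20.460). Then |WC| = |C − W| = 21.094.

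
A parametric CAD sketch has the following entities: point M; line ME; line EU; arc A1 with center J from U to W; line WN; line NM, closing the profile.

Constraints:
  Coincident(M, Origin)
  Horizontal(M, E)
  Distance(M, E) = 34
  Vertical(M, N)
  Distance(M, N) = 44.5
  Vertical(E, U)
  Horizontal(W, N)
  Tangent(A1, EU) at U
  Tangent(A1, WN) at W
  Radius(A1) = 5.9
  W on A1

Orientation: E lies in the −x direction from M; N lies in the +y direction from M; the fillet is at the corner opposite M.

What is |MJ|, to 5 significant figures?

47.745

M is at the origin; ME is horizontal with |ME| = 34.0 and E on the −x side, so E = (-34.000, 0.0000). MN is vertical with |MN| = 44.5 and N on the +y side, so N = (0.0000, 44.500). The virtual corner opposite M is at (-34.000, 44.500). The tangent condition forces JU to be normal to EU and the tangent condition forces JW to be normal to WN, with radius 5.9, so the center J sits 5.9 in from both sides at J = (-28.100, 38.600). Then |MJ| = |J − M| = 47.745.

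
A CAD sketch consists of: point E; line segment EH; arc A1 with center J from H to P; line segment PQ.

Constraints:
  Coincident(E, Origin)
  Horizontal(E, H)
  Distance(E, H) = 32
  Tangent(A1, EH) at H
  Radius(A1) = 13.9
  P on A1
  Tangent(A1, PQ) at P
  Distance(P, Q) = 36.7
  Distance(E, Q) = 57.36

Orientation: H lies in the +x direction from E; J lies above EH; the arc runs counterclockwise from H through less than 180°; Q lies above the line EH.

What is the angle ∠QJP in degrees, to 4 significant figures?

69.26°

Checks: |JP| = 13.90 ✓; ∠(JP, PQ) = 90.00° ✓; |PQ| = 36.70 ✓; |EQ| = 57.36 ✓.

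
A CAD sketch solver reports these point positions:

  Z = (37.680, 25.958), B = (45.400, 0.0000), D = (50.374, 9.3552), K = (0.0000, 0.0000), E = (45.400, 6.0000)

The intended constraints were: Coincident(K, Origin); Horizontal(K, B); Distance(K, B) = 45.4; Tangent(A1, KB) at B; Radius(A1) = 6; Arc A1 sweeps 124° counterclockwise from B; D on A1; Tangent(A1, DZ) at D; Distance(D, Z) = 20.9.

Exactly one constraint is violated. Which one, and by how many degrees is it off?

Tangent(A1, DZ) at D — off by 3.40°.

K = (0.00, 0.00) ✓; K.y = 0.00, B.y = 0.00 ✓; |KB| = 45.40 ✓; ∠(EB, BK) = 90.00° ✓; |EB| = 6.000 ✓; bearing(E→D) − bearing(E→B) = 124.0° ✓; |ED| = 6.000 ✓; ∠(ED, DZ) = 86.60° ✗; |DZ| = 20.90 ✓.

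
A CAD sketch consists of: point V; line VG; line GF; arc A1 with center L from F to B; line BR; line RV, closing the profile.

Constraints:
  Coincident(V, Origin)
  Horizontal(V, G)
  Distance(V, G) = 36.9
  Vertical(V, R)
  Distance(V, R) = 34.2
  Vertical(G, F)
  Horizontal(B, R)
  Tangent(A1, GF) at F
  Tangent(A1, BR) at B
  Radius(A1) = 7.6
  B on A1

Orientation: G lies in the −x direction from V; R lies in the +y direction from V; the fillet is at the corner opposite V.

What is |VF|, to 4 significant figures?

45.49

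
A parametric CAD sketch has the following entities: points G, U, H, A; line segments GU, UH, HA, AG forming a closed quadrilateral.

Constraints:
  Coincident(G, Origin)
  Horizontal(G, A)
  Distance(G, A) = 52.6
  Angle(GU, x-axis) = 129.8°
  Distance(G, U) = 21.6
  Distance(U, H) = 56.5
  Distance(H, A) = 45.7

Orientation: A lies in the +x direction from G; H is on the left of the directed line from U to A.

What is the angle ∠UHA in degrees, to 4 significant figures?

83.41°

Checks: G.y = 0.00, A.y = 0.00 ✓; |UH| = 56.50 ✓; |HA| = 45.70 ✓.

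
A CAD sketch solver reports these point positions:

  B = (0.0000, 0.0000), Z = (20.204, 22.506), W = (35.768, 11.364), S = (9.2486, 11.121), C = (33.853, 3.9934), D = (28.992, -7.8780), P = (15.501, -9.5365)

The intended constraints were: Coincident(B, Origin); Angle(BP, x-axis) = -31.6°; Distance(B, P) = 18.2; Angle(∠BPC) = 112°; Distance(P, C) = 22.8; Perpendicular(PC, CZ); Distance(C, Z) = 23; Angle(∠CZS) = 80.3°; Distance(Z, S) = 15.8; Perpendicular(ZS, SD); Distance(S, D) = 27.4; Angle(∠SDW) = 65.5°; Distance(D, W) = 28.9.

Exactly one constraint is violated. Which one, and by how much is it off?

Distance(D, W) = 28.9 — off by 8.50.

B = (0.00, 0.00) ✓; BP at -31.60° ✓; |BP| = 18.20 ✓; ∠BPC = 112.0° ✓; |PC| = 22.80 ✓; ∠(PC, CZ) = 90.00° ✓; |CZ| = 23.00 ✓; ∠CZS = 80.30° ✓; |ZS| = 15.80 ✓; ∠(ZS, SD) = 90.00° ✓; |SD| = 27.40 ✓; ∠SDW = 65.50° ✓; |DW| = 20.40 ✗.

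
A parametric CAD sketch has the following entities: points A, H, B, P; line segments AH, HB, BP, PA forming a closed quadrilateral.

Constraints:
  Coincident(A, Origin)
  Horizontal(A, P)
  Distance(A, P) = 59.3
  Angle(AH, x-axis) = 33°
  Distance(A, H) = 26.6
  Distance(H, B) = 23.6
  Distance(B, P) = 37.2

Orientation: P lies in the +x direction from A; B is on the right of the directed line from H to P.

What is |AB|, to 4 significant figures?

24.95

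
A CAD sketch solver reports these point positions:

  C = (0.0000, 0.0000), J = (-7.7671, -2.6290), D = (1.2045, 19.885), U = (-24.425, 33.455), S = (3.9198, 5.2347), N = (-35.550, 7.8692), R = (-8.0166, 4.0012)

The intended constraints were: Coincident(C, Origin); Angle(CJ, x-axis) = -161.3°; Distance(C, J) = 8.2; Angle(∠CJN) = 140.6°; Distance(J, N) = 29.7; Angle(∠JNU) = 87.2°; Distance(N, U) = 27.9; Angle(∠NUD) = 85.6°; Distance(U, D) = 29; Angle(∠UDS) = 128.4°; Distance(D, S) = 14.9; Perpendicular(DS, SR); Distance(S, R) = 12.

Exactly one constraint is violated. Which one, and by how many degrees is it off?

Perpendicular(DS, SR) — off by 4.60°.

C = (0.00, 0.00) ✓; CJ at -161.3° ✓; |CJ| = 8.200 ✓; ∠CJN = 140.6° ✓; |JN| = 29.70 ✓; ∠JNU = 87.20° ✓; |NU| = 27.90 ✓; ∠NUD = 85.60° ✓; |UD| = 29.00 ✓; ∠UDS = 128.4° ✓; |DS| = 14.90 ✓; ∠(DS, SR) = 94.60° ✗; |SR| = 12.00 ✓.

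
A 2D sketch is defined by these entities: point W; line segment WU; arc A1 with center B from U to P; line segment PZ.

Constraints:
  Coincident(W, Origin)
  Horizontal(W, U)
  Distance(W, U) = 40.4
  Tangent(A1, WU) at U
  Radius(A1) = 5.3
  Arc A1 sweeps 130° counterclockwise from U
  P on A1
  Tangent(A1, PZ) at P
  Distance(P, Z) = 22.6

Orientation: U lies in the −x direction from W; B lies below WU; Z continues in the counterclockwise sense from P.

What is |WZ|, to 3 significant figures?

39.7

W is at the origin; WU is horizontal with |WU| = 40.4 and U on the −x side, so U = (-40.4, 0.00). A1 meets WU tangentially, so BU is at right angles to WU, so B = U + (0, -5.3) = (-40.4, -5.30). On A1, U sits at bearing 90° from B; a 130° counterclockwise sweep puts P at bearing 220°, so P = B + 5.3·(cos 220°, sin 220°) = (-44.5, -8.71). The tangent condition forces BP to be normal to PZ, so PZ runs along (−sin 220°, cos 220°); with |PZ| = 22.6, Z = (-29.9, -26.0). Then |WZ| = |Z − W| = 39.7.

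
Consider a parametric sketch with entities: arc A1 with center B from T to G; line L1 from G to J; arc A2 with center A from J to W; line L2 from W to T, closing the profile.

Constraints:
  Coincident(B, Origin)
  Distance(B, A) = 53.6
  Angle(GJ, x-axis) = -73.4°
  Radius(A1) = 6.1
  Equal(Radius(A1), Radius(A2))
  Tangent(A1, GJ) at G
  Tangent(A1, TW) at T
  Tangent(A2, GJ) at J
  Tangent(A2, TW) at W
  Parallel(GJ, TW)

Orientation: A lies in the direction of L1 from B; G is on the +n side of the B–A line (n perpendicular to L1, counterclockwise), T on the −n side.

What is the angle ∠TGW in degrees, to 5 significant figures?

77.177°

Tangency of A1 to both parallel lines with radius 6.1 puts G and T at B ± 6.1·n: G = (5.8458, 1.7427), T = (-5.8458, -1.7427). Equal radii place J and W the same way about A: J = A + 6.1·n = (21.159, -49.623), W = A − 6.1·n = (9.4671, -53.109). Then cos ∠TGW = GT·GW / (|GT||GW|), giving 77.177°.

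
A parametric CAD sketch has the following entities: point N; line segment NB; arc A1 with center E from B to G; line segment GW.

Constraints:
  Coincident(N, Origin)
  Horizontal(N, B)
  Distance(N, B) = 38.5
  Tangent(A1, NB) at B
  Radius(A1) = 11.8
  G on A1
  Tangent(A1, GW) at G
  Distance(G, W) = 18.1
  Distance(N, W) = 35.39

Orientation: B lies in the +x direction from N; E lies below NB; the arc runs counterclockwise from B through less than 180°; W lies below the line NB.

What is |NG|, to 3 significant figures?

28.5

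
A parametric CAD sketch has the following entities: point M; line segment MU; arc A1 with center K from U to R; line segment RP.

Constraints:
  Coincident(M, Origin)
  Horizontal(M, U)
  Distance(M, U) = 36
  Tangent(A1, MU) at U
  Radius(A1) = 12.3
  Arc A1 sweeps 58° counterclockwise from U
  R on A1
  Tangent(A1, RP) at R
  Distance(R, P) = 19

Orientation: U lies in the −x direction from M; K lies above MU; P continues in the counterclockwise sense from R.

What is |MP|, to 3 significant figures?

26.8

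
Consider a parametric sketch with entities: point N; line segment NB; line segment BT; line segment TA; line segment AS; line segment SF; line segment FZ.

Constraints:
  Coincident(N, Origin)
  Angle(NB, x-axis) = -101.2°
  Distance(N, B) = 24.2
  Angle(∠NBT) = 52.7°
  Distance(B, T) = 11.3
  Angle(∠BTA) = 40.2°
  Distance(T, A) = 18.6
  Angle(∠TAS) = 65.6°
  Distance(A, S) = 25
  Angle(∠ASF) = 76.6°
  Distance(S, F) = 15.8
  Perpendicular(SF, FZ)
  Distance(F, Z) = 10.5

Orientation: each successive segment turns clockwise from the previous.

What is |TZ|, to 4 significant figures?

5.278

N is at the origin; NB runs at -101.2° with length 24.2, so B = (-4.700, -23.74). ∠NBT = 52.7° gives BT at 131.5° from the x-axis; with |BT| = 11.3, T = (-12.19, -15.28). ∠BTA = 40.2° gives TA at -8.300° from the x-axis; with |TA| = 18.6, A = (6.217, -17.96). ∠TAS = 65.6° gives AS at -122.7° from the x-axis; with |AS| = 25.0, S = (-7.289, -39.00). ∠ASF = 76.6° gives SF at 133.9° from the x-axis; with |SF| = 15.8, F = (-18.24, -27.61). The perpendicularity gives FZ at right angles to SF, so FZ runs at 43.90°; with |FZ| = 10.5, Z = (-10.68, -20.33). Then |TZ| = |Z − T| = 5.278.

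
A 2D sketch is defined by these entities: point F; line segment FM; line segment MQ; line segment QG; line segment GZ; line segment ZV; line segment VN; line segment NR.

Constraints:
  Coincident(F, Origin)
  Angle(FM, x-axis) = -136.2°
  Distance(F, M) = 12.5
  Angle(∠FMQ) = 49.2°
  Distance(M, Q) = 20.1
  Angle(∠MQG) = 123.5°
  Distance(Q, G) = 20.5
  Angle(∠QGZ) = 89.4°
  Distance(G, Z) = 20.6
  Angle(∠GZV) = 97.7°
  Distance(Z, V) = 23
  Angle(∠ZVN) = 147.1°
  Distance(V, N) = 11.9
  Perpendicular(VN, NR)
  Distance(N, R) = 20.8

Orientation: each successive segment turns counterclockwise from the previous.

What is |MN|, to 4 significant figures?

2.630

F is at the origin; FM runs at -136.2° with length 12.5, so M = (-9.022, -8.652). ∠FMQ = 49.2° gives MQ at -5.400° from the x-axis; with |MQ| = 20.1, Q = (10.99, -10.54). ∠MQG = 123.5° gives QG at 51.10° from the x-axis; with |QG| = 20.5, G = (23.86, 5.411). ∠QGZ = 89.4° gives GZ at 141.7° from the x-axis; with |GZ| = 20.6, Z = (7.696, 18.18). ∠GZV = 97.7° gives ZV at -136.0° from the x-axis; with |ZV| = 23.0, V = (-8.849, 2.201). ∠ZVN = 147.1° gives VN at -103.1° from the x-axis; with |VN| = 11.9, N = (-11.55, -9.389). Then |MN| = |N − M| = 2.630.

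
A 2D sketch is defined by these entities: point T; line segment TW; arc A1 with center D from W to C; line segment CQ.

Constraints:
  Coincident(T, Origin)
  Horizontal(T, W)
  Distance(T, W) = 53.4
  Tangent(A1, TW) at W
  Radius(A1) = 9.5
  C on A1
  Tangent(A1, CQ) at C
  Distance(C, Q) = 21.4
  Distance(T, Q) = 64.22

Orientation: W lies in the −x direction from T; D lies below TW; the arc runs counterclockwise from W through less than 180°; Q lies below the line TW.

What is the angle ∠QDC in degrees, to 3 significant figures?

66.1°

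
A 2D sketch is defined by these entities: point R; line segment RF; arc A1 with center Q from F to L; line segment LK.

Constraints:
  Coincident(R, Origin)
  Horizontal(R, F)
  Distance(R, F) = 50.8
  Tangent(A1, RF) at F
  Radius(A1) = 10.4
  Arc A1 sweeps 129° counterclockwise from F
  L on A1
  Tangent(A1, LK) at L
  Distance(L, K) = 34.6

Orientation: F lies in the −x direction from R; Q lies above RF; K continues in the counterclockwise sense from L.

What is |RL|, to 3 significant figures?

46.0

R is at the origin; RF is horizontal with |RF| = 50.8 and F on the −x side, so F = (-50.8, 0.00). Since A1 is tangent to RF there, QF ⟂ RF, so Q = F + (0, 10.4) = (-50.8, 10.4). On A1, F sits at bearing -90° from Q; a 129° counterclockwise sweep puts L at bearing 39°, so L = Q + 10.4·(cos 39°, sin 39°) = (-42.7, 16.9). Then |RL| = |L − R| = 46.0.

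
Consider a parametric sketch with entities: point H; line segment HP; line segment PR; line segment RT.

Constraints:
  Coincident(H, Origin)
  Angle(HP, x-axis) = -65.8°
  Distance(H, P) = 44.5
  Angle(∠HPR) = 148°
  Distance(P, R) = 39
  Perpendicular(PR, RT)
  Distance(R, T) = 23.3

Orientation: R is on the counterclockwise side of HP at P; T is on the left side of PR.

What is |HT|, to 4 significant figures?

76.74

H is at the origin; HP runs at -65.8° with length 44.5, so P = 44.5·(cos -65.8°, sin -65.8°) = (18.24, -40.59). ∠HPR = 148.0°, so PR runs at -65.8° + (180° − 148.0°) = -33.80° from the x-axis; with |PR| = 39.0, R = P + 39.0·(cos -33.80°, sin -33.80°) = (50.65, -62.28). PR is perpendicular to RT; with |RT| = 23.3 on the left of PR, T = R + 23.3·(0.5563, 0.8310) = (63.61, -42.92). Then |HT| = |T − H| = 76.74.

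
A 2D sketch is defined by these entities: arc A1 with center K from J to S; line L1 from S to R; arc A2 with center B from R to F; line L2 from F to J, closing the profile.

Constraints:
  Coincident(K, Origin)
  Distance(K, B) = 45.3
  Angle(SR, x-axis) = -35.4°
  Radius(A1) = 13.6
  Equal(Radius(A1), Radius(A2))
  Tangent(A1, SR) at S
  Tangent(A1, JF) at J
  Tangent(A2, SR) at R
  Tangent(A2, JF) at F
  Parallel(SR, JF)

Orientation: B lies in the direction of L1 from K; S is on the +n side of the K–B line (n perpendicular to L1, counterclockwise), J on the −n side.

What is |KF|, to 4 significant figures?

47.30

The slot axis is L1's direction at -35.4°, so u = (cos -35.4°, sin -35.4°) = (0.8151, -0.5793) and n = (−sin -35.4°, cos -35.4°) = (0.5793, 0.8151). K is at the origin and B lies 45.3 along u from K, so B = 45.3·u = (36.93, -26.24). Tangency of A1 to both parallel lines with radius 13.6 puts S and J at K ± 13.6·n: S = (7.878, 11.09), J = (-7.878, -11.09). Equal radii place R and F the same way about B: R = B + 13.6·n = (44.80, -15.16), F = B − 13.6·n = (29.05, -37.33). Then |KF| = |F − K| = 47.30.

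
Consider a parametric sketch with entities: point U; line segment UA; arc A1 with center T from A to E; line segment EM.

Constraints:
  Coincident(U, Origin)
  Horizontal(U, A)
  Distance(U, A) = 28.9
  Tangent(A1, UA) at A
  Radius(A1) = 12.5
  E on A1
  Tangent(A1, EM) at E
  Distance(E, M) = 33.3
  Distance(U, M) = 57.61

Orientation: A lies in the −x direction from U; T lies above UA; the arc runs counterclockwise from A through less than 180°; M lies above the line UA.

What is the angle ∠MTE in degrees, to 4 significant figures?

69.43°

Checks: |TE| = 12.50 ✓; ∠(TE, EM) = 90.00° ✓; |EM| = 33.30 ✓; |UM| = 57.61 ✓.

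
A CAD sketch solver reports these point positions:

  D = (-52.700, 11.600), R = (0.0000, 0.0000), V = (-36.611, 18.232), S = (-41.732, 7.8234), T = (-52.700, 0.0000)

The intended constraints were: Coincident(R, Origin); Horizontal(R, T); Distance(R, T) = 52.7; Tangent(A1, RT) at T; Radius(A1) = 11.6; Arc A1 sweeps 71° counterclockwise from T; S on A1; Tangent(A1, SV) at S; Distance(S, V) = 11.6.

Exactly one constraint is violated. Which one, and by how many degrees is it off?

Tangent(A1, SV) at S — off by 7.20°.

R = (0.00, 0.00) ✓; R.y = 0.00, T.y = 0.00 ✓; |RT| = 52.70 ✓; ∠(DT, TR) = 90.00° ✓; |DT| = 11.60 ✓; bearing(D→S) − bearing(D→T) = 71.00° ✓; |DS| = 11.60 ✓; ∠(DS, SV) = 97.20° ✗; |SV| = 11.60 ✓.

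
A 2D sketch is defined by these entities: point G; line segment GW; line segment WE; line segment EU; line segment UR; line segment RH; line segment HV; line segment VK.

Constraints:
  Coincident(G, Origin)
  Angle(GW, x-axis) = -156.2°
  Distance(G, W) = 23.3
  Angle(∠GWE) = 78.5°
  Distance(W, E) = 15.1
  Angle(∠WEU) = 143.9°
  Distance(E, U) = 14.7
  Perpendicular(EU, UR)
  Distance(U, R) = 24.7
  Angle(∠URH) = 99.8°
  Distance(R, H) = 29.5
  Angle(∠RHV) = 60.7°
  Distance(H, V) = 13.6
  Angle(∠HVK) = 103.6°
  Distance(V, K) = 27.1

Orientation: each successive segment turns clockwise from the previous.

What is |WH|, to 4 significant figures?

20.94

G is at the origin; GW runs at -156.2° with length 23.3, so W = (-21.32, -9.403). ∠GWE = 78.5° gives WE at 102.3° from the x-axis; with |WE| = 15.1, E = (-24.54, 5.351). ∠WEU = 143.9° gives EU at 66.20° from the x-axis; with |EU| = 14.7, U = (-18.60, 18.80). EU is perpendicular to UR, so UR runs at -23.80°; with |UR| = 24.7, R = (3.996, 8.833). ∠URH = 99.8° gives RH at -104.0° from the x-axis; with |RH| = 29.5, H = (-3.140, -19.79). Then |WH| = |H − W| = 20.94.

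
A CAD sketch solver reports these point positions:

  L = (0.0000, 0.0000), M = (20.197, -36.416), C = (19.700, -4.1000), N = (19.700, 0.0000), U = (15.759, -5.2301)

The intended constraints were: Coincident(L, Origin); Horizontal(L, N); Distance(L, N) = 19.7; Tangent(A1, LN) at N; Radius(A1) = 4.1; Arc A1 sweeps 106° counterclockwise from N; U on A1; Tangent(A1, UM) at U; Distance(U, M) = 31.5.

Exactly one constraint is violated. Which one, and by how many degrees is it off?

Tangent(A1, UM) at U — off by 7.90°.

L = (0.00, 0.00) ✓; L.y = 0.00, N.y = 0.00 ✓; |LN| = 19.70 ✓; ∠(CN, NL) = 90.00° ✓; |CN| = 4.100 ✓; bearing(C→U) − bearing(C→N) = 106.0° ✓; |CU| = 4.100 ✓; ∠(CU, UM) = 97.90° ✗; |UM| = 31.50 ✓.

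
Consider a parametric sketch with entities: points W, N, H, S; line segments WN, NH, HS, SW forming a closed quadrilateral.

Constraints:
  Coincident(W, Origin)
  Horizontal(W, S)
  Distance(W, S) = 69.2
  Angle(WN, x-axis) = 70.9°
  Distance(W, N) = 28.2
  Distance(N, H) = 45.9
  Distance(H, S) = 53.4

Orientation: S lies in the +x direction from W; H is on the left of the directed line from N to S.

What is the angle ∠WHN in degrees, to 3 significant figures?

15.4°

Checks: W.y = 0.00, S.y = 0.00 ✓; |NH| = 45.90 ✓; |HS| = 53.40 ✓.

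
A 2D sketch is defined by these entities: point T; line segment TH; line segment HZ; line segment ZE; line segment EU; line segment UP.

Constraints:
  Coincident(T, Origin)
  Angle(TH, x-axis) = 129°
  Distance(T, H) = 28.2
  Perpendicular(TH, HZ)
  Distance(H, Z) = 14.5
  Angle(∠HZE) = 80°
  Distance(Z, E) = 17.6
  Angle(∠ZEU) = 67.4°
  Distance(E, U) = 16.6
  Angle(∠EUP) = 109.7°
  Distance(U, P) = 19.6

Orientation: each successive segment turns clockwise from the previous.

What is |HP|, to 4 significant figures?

10.87

T is at the origin; TH runs at 129.0° with length 28.2, so H = (-17.75, 21.92). TH ⟂ HZ, so HZ runs at 39.00°; with |HZ| = 14.5, Z = (-6.478, 31.04). ∠HZE = 80.0° gives ZE at -61.00° from the x-axis; with |ZE| = 17.6, E = (2.054, 15.65). ∠ZEU = 67.4° gives EU at -173.6° from the x-axis; with |EU| = 16.6, U = (-14.44, 13.80). ∠EUP = 109.7° gives UP at 116.1° from the x-axis; with |UP| = 19.6, P = (-23.06, 31.40). Then |HP| = |P − H| = 10.87.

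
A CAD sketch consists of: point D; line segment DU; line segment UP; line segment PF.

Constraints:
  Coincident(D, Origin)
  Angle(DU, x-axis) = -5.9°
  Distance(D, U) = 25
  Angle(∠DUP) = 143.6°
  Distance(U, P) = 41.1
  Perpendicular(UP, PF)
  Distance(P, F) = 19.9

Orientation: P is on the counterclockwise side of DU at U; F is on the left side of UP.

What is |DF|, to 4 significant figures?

61.43

D is at the origin; DU runs at -5.9° with length 25.0, so U = 25.0·(cos -5.9°, sin -5.9°) = (24.87, -2.570). ∠DUP = 143.6°, so UP runs at -5.9° + (180° − 143.6°) = 30.50° from the x-axis; with |UP| = 41.1, P = U + 41.1·(cos 30.50°, sin 30.50°) = (60.28, 18.29). The perpendicularity gives PF at right angles to UP; with |PF| = 19.9 on the left of UP, F = P + 19.9·(-0.5075, 0.8616) = (50.18, 35.44). Then |DF| = |F − D| = 61.43.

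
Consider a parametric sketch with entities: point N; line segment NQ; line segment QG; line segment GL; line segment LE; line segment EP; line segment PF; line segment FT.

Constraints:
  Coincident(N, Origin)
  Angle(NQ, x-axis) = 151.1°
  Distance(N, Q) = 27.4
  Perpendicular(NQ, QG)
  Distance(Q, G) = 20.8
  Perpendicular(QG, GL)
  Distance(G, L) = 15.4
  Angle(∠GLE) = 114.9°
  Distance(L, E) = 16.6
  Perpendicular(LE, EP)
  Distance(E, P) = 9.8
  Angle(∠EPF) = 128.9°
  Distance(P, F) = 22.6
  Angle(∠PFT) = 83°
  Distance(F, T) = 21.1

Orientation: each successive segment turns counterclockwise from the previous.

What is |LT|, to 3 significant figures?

13.6

N is at the origin; NQ runs at 151.1° with length 27.4, so Q = (-24.0, 13.2). NQ is perpendicular to QG, so QG runs at -119°; with |QG| = 20.8, G = (-34.0, -4.97). The perpendicularity gives GL at right angles to QG, so GL runs at -28.9°; with |GL| = 15.4, L = (-20.6, -12.4). ∠GLE = 114.9° gives LE at 36.2° from the x-axis; with |LE| = 16.6, E = (-7.16, -2.61). The perpendicularity gives EP at right angles to LE, so EP runs at 126°; with |EP| = 9.8, P = (-13.0, 5.30). ∠EPF = 128.9° gives PF at 177° from the x-axis; with |PF| = 22.6, F = (-35.5, 6.37). ∠PFT = 83.0° gives FT at -85.7° from the x-axis; with |FT| = 21.1, T = (-33.9, -14.7). Then |LT| = |T − L| = 13.6.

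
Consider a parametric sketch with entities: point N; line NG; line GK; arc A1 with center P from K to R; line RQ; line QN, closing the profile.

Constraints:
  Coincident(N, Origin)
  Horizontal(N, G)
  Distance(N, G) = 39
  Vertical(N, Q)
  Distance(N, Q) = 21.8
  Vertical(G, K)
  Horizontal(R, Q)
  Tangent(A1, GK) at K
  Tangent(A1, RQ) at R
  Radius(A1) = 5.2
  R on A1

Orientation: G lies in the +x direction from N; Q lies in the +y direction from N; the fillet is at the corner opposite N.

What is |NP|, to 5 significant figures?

37.656

N is at the origin; NG is horizontal with |NG| = 39.0 and G on the +x side, so G = (39.000, 0.0000). N and Q share the same x with |NQ| = 21.8 and Q on the +y side, so Q = (0.0000, 21.800). The virtual corner opposite N is at (39.000, 21.800). Tangency of A1 to GK means the radius PK is perpendicular to GK and A1 meets RQ tangentially, so PR is at right angles to RQ, with radius 5.2, so the center P sits 5.2 in from both sides at P = (33.800, 16.600). Then |NP| = |P − N| = 37.656.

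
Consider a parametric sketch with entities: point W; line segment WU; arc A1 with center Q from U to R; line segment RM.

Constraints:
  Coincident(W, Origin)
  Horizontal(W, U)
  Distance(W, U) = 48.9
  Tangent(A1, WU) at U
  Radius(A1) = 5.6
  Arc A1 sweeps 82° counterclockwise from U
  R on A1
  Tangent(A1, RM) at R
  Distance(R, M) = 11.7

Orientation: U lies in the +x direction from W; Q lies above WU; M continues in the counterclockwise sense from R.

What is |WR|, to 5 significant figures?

54.658

W is at the origin; WU is horizontal with |WU| = 48.9 and U on the +x side, so U = (48.900, 0.0000). A1 meets WU tangentially, so QU is at right angles to WU, so Q = U + (0, 5.6) = (48.900, 5.6000). On A1, U sits at bearing -90° from Q; an 82° counterclockwise sweep puts R at bearing -8°, so R = Q + 5.6·(cos -8°, sin -8°) = (54.446, 4.8206). Then |WR| = |R − W| = 54.658.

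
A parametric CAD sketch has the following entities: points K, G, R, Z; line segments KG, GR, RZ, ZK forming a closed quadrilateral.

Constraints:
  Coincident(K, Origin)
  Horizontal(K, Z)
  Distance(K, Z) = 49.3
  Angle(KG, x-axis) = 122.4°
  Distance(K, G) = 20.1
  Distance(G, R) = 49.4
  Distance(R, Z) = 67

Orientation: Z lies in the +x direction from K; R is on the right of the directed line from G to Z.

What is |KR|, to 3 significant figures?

33.7

Checks: |GR| = 49.40 ✓; |RZ| = 67.00 ✓.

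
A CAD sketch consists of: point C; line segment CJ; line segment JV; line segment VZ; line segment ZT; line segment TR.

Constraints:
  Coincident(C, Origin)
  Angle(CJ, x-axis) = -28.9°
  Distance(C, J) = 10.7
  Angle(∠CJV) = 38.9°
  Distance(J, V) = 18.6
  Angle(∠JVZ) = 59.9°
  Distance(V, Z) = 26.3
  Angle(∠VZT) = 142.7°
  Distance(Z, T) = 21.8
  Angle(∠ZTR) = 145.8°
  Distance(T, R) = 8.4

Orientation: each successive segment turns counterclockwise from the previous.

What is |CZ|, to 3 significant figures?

16.3

∠CJV = 38.9° gives JV at 112° from the x-axis; with |JV| = 18.6, V = (2.34, 12.1). ∠JVZ = 59.9° gives VZ at -128° from the x-axis; with |VZ| = 26.3, Z = (-13.7, -8.76). Then |CZ| = |Z − C| = 16.3.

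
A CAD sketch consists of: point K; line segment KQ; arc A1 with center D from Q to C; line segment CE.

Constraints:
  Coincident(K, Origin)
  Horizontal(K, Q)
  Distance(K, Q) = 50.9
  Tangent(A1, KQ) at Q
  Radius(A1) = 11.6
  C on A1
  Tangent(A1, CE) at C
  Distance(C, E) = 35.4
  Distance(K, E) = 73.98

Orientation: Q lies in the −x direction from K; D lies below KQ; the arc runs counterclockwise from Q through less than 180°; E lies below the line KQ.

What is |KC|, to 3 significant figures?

63.8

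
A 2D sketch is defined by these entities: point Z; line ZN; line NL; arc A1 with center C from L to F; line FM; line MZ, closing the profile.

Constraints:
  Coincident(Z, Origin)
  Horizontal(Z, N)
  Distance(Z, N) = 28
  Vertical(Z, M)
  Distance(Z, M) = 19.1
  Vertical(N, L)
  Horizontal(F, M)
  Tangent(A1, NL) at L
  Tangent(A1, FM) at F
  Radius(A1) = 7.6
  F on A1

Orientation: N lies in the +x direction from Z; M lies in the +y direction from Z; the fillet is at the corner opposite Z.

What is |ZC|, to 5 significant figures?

23.418

Z is at the origin; ZN is horizontal with |ZN| = 28.0 and N on the +x side, so N = (28.000, 0.0000). Z and M share the same x with |ZM| = 19.1 and M on the +y side, so M = (0.0000, 19.100). The virtual corner opposite Z is at (28.000, 19.100). Tangency of A1 to NL means the radius CL is perpendicular to NL and tangency of A1 to FM means the radius CF is perpendicular to FM, with radius 7.6, so the center C sits 7.6 in from both sides at C = (20.400, 11.500). Then |ZC| = |C − Z| = 23.418.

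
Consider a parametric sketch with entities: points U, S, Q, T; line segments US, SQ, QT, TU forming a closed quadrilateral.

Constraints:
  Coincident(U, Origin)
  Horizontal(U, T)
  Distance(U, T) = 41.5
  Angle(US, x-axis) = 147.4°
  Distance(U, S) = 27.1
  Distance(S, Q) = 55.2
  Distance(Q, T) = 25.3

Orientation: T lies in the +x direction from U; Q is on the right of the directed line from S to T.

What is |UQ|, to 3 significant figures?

28.1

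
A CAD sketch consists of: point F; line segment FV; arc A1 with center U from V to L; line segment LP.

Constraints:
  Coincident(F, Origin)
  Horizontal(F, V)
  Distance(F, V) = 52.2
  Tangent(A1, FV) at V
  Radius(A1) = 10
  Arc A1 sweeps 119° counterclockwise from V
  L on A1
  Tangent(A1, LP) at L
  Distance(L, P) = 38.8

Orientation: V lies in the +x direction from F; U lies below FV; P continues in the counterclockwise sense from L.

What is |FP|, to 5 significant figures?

79.099

On A1, V sits at bearing 90° from U; a 119° counterclockwise sweep puts L at bearing 209°, so L = U + 10.0·(cos 209°, sin 209°) = (43.454, -14.848). A1 meets LP tangentially, so UL is at right angles to LP, so LP runs along (−sin 209°, cos 209°); with |LP| = 38.8, P = (62.264, -48.783). Then |FP| = |P − F| = 79.099.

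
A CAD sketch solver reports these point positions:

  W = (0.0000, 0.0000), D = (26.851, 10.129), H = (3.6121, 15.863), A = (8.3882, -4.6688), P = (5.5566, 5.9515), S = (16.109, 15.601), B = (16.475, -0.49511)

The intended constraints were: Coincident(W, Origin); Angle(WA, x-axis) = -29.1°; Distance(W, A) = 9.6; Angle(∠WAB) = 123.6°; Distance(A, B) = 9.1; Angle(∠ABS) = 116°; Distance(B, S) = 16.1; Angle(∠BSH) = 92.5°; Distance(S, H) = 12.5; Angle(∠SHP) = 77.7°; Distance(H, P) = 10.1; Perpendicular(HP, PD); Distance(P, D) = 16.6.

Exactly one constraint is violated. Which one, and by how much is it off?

Distance(P, D) = 16.6 — off by 5.10.

W = (0.00, 0.00) ✓; WA at -29.10° ✓; |WA| = 9.600 ✓; ∠WAB = 123.6° ✓; |AB| = 9.100 ✓; ∠ABS = 116.0° ✓; |BS| = 16.10 ✓; ∠BSH = 92.50° ✓; |SH| = 12.50 ✓; ∠SHP = 77.70° ✓; |HP| = 10.10 ✓; ∠(HP, PD) = 90.00° ✓; |PD| = 21.70 ✗.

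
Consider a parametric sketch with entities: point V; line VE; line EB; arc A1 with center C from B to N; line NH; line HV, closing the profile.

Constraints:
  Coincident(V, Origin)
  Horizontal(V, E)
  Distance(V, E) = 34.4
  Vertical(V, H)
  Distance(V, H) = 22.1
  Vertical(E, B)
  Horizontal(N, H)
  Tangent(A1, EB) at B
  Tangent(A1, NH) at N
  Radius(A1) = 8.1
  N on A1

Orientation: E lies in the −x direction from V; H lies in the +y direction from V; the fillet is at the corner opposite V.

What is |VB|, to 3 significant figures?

37.1

V is at the origin; VE is horizontal with |VE| = 34.4 and E on the −x side, so E = (-34.4, 0.00). V and H share the same x with |VH| = 22.1 and H on the +y side, so H = (0.00, 22.1). The virtual corner opposite V is at (-34.4, 22.1). Tangency of A1 to EB means the radius CB is perpendicular to EB and since A1 is tangent to NH there, CN ⟂ NH, with radius 8.1, so the center C sits 8.1 in from both sides at C = (-26.3, 14.0). That places the tangent points at B = (-34.4, 14.0) on EB and N = (-26.3, 22.1) on NH. Then |VB| = |B − V| = 37.1.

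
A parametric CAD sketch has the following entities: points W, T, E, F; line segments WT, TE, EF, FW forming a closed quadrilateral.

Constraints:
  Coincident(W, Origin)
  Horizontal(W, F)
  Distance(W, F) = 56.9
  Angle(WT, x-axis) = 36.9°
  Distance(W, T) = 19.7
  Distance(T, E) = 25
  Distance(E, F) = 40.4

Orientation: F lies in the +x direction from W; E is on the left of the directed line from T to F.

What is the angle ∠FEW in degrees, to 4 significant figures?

84.21°

Checks: |TE| = 25.00 ✓; |EF| = 40.40 ✓.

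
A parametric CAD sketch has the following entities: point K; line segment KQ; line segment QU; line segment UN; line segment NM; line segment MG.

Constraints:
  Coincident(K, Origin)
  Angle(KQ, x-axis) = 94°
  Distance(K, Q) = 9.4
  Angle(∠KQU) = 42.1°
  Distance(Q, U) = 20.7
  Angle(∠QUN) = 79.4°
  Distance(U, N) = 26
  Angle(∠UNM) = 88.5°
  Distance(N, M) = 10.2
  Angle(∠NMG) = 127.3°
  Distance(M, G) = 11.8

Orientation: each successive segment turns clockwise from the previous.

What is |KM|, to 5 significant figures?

17.147

K is at the origin; KQ runs at 94.0° with length 9.4, so Q = (-0.65571, 9.3771). ∠KQU = 42.1° gives QU at -43.900° from the x-axis; with |QU| = 20.7, U = (14.260, -4.9763). ∠QUN = 79.4° gives UN at -144.50° from the x-axis; with |UN| = 26.0, N = (-6.9073, -20.075). ∠UNM = 88.5° gives NM at 124.00° from the x-axis; with |NM| = 10.2, M = (-12.611, -11.618). Then |KM| = |M − K| = 17.147.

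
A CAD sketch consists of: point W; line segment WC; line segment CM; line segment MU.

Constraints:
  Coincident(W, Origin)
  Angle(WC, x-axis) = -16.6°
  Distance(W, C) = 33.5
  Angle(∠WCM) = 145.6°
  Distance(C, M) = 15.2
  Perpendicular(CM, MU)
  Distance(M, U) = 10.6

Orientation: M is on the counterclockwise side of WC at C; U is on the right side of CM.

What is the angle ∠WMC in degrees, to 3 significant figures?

23.8°

W is at the origin; WC runs at -16.6° with length 33.5, so C = 33.5·(cos -16.6°, sin -16.6°) = (32.1, -9.57). ∠WCM = 145.6°, so CM runs at -16.6° + (180° − 145.6°) = 17.8° from the x-axis; with |CM| = 15.2, M = C + 15.2·(cos 17.8°, sin 17.8°) = (46.6, -4.92). Then cos ∠WMC = MW·MC / (|MW||MC|), giving 23.8°.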